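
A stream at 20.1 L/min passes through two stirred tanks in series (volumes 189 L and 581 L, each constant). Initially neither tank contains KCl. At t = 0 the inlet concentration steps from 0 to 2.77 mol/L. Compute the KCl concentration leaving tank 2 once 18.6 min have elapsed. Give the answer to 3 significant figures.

Species balance on tank i: dCᵢ/dt = (Cᵢ₋₁ − Cᵢ)/τᵢ with τᵢ = Vᵢ/Q.
τ₁ = 189/20.1 = 9.4030 min; τ₂ = 581/20.1 = 28.905 min.
Tank 1: C₁ = C_in(1 − e^(−t/τ₁)). Tank 2 (τ₁ ≠ τ₂): C₂ = C_in[1 − (τ₁ e^(−t/τ₁) − τ₂ e^(−t/τ₂))/(τ₁ − τ₂)].
At t = 18.6: e^(−t/τ₁) = 0.13833, e^(−t/τ₂) = 0.52546.
C₂ = 2.77·[1 − (9.4030·0.13833 − 28.905·0.52546)/(-19.502)] = 2.77·0.28789 = 0.79744 mol/L.

0.797 mol/L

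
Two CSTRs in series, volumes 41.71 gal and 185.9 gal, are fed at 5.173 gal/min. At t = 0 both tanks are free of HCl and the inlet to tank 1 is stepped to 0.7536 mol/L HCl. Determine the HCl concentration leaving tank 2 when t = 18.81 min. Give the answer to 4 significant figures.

Time constants: τᵢ = Vᵢ/Q for each well-mixed tank.
τ₁ = 41.71/5.173 = 8.06302 min; τ₂ = 185.9/5.173 = 35.9366 min.
Solving the cascade with C₁(0)=C₂(0)=0 gives C₂(t) = C_in[1 − (τ₁ e^(−t/τ₁) − τ₂ e^(−t/τ₂))/(τ₁ − τ₂)].
At t = 18.81: e^(−t/τ₁) = 0.0970166, e^(−t/τ₂) = 0.592490.
C₂ = 0.7536·[1 − (8.06302·0.0970166 − 35.9366·0.592490)/(-27.8736)] = 0.7536·0.264184 = 0.199089 mol/L.

0.1991 mol/L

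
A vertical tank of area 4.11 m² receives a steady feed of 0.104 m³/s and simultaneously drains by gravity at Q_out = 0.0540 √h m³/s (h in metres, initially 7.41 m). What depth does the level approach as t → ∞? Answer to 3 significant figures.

3.71 m

A dh/dt = Q_in − 0.0540 √h. Steady state requires inflow = outflow:
Q_in = 0.0540 √h_ss ⇒ √h_ss = 0.104/0.0540 = 1.9259.
h_ss = 1.9259² = 3.7092 m. (Since h₀ = 7.41 m > h_ss, the level will fall toward this value.)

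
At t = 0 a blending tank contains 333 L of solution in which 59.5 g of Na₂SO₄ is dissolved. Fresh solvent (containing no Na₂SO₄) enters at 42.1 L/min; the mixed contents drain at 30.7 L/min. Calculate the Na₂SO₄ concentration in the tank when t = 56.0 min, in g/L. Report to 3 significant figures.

0.00343 g/L

Total volume: dV/dt = Q_in − Q_out = 11.400 L/min, so V(t) = 333 + 11.400 t and V(56.0) = 971.40 L.
Solute balance: dm/dt = 0 − Q_out C = −Q_out m/V(t).
Separate: dm/m = −Q_out dt/V(t) ⇒ ln(m/m₀) = −(Q_out/(Q_in−Q_out)) ln(V/V₀).
m = m₀ (V₀/V)^(Q_out/(Q_in−Q_out)) = 59.5 × (333/971.40)^(2.6930) = 3.3297 g.
C = m/V = 3.3297/971.40 = 0.0034277 g/L.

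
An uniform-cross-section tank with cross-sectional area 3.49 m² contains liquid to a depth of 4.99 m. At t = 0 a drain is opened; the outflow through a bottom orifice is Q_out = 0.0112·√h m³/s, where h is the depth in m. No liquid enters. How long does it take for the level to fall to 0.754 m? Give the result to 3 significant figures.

851 s

With no inflow, A dh/dt = −0.0112 √h.
Separate and integrate: 2(√h − √h₀) = −(0.0112/A) t.
t = 2A(√h₀ − √h)/0.0112 = 2·3.49·(√4.99 − √0.754)/0.0112
  = 6.9800 × (2.2338 − 0.86833) / 0.0112 = 851.00 s.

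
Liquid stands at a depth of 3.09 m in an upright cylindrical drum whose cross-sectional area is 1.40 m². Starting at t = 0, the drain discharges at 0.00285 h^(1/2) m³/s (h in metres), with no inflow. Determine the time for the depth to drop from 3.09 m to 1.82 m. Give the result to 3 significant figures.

Mass balance (ρ constant): A dh/dt = −0.00285 √h.
Separate and integrate: 2(√h − √h₀) = −(0.00285/A) t.
t = 2A(√h₀ − √h)/0.00285 = 2·1.40·(√3.09 − √1.82)/0.00285
  = 2.8000 × (1.7578 − 1.3491) / 0.00285 = 401.59 s.

402 s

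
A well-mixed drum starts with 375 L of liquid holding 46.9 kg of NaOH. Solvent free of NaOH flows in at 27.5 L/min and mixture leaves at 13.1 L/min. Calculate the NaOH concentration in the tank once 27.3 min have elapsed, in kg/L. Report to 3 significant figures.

0.0318 kg/L

Total volume: dV/dt = Q_in − Q_out = 14.400 L/min, so V(t) = 375 + 14.400 t and V(27.3) = 768.12 L.
Species balance (pure solvent in): dm/dt = −Q_out · m/V(t).
dm/m = −Q_out dt/(V₀ + 14.400 t); integrating gives ln(m/m₀) = −(Q_out/(Q_in−Q_out)) ln(V/V₀).
m = m₀ (V₀/V)^(Q_out/(Q_in−Q_out)) = 46.9 × (375/768.12)^(0.90972) = 24.428 kg.
C = m/V = 24.428/768.12 = 0.031802 kg/L.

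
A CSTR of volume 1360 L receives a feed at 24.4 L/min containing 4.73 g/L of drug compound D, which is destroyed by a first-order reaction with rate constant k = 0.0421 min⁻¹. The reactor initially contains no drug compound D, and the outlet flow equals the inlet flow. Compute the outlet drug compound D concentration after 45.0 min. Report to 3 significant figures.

1.32 g/L

V dC/dt = Q(C_in − C) − k V C.
This is linear with rate a = Q/V + k = 0.060041 min⁻¹.
C_ss = Q C_in/(Q + kV) = 1.4134 g/L; C(t) = C_ss + (C₀ − C_ss) e^(−a t).
C(45.0) = 1.4134 + (-1.4134)·e^(−0.060041·45.0) = 1.4134 + (-1.4134)·0.067081 = 1.3186 g/L.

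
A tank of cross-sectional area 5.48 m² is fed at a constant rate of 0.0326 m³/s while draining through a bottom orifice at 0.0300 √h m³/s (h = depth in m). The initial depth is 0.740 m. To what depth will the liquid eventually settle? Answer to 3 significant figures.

Volume balance on the tank: A dh/dt = Q_in − 0.0300 √h. At steady state dh/dt = 0:
Q_in = 0.0300 √h_ss ⇒ √h_ss = 0.0326/0.0300 = 1.0867.
h_ss = 1.0867² = 1.1808 m. (Since h₀ = 0.740 m < h_ss, the level will rise toward this value.)

1.18 m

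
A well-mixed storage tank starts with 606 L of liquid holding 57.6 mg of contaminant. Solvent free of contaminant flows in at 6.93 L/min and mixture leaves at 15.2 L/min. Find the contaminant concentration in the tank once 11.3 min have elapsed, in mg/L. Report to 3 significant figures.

Total volume: dV/dt = Q_in − Q_out = -8.2700 L/min, so V(t) = 606 − 8.2700 t and V(11.3) = 512.55 L.
Solute balance: dm/dt = 0 − Q_out C = −Q_out m/V(t).
dm/m = −Q_out dt/(V₀ − 8.2700 t); integrating gives ln(m/m₀) = −(Q_out/(Q_in−Q_out)) ln(V/V₀).
m = m₀ (V₀/V)^(Q_out/(Q_in−Q_out)) = 57.6 × (606/512.55)^(-1.8380) = 42.338 mg.
C = m/V = 42.338/512.55 = 0.082603 mg/L.

0.0826 mg/L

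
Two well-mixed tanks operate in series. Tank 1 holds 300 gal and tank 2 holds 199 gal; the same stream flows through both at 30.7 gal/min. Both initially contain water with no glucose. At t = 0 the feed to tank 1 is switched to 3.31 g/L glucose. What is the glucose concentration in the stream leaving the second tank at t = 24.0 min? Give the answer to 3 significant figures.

Species balance on tank i: dCᵢ/dt = (Cᵢ₋₁ − Cᵢ)/τᵢ with τᵢ = Vᵢ/Q.
τ₁ = 300/30.7 = 9.7720 min; τ₂ = 199/30.7 = 6.4821 min.
Tank 1: C₁ = C_in(1 − e^(−t/τ₁)). Tank 2 (τ₁ ≠ τ₂): C₂ = C_in[1 − (τ₁ e^(−t/τ₁) − τ₂ e^(−t/τ₂))/(τ₁ − τ₂)].
At t = 24.0: e^(−t/τ₁) = 0.085777, e^(−t/τ₂) = 0.024661.
C₂ = 3.31·[1 − (9.7720·0.085777 − 6.4821·0.024661)/(3.2899)] = 3.31·0.79381 = 2.6275 g/L.

2.63 g/L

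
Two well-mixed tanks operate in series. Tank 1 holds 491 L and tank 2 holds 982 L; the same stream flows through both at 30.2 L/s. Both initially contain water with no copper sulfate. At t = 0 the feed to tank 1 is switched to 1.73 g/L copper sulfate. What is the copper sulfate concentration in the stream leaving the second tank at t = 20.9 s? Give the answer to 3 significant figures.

Each tank obeys Vᵢ dCᵢ/dt = Q(Cᵢ₋₁ − Cᵢ), so τᵢ = Vᵢ/Q.
τ₁ = 491/30.2 = 16.258 s; τ₂ = 982/30.2 = 32.517 s.
Tank 1: C₁ = C_in(1 − e^(−t/τ₁)). Tank 2 (τ₁ ≠ τ₂): C₂ = C_in[1 − (τ₁ e^(−t/τ₁) − τ₂ e^(−t/τ₂))/(τ₁ − τ₂)].
At t = 20.9: e^(−t/τ₁) = 0.27651, e^(−t/τ₂) = 0.52584.
C₂ = 1.73·[1 − (16.258·0.27651 − 32.517·0.52584)/(-16.258)] = 1.73·0.22482 = 0.38894 g/L.

0.389 g/L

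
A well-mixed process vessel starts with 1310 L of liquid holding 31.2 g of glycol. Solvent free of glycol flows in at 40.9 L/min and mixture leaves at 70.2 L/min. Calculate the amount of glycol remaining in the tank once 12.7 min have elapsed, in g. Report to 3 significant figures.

14.0 g

Let m(t) be the amount of glycol. Volume: V(t) = V₀ + (Q_in − Q_out) t = 1310 − 29.300 t; V(12.7) = 937.89 L.
Species balance (pure solvent in): dm/dt = −Q_out · m/V(t).
dm/m = −Q_out dt/(V₀ − 29.300 t); integrating gives ln(m/m₀) = −(Q_out/(Q_in−Q_out)) ln(V/V₀).
m = m₀ (V₀/V)^(Q_out/(Q_in−Q_out)) = 31.2 × (1310/937.89)^(-2.3959) = 14.011 g.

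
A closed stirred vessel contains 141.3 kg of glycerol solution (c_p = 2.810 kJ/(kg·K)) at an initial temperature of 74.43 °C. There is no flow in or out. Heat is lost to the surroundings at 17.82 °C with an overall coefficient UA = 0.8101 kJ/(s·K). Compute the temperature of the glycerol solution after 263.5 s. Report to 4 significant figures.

50.89 °C

Energy balance: M c_p dT/dt = −UA(T − T_amb).
dT/dt = (T_ss − T)/τ with T_ss = T_amb = 17.8200 °C, τ = M c_p/UA = 141.3·2.810/0.8101 = 490.128 s.
T approaches T_ss exponentially: T(t) = T_ss + (T₀ − T_ss) e^(−t/τ).
T(263.5) = 17.8200 + (56.6100)·0.584140 = 50.8882 °C.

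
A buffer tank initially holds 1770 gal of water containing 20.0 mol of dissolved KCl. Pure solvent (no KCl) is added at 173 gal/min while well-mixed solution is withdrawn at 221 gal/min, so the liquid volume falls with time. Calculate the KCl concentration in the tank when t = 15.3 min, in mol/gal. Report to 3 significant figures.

0.00164 mol/gal

Let m(t) be the amount of KCl. Volume: V(t) = V₀ + (Q_in − Q_out) t = 1770 − 48.000 t; V(15.3) = 1035.6 gal.
Species balance (pure solvent in): dm/dt = −Q_out · m/V(t).
dm/m = −Q_out dt/(V₀ − 48.000 t); integrating gives ln(m/m₀) = −(Q_out/(Q_in−Q_out)) ln(V/V₀).
m = m₀ (V₀/V)^(Q_out/(Q_in−Q_out)) = 20.0 × (1770/1035.6)^(-4.6042) = 1.6954 mol.
C = m/V = 1.6954/1035.6 = 0.0016371 mol/gal.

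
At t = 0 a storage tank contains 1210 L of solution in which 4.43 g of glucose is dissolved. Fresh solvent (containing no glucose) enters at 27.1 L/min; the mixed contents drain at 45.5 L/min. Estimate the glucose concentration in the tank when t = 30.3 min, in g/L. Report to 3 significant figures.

0.00147 g/L

Total volume: dV/dt = Q_in − Q_out = -18.400 L/min, so V(t) = 1210 − 18.400 t and V(30.3) = 652.48 L.
No glucose enters, so dm/dt = −Q_out · (m/V).
dm/m = −Q_out dt/(V₀ − 18.400 t); integrating gives ln(m/m₀) = −(Q_out/(Q_in−Q_out)) ln(V/V₀).
m = m₀ (V₀/V)^(Q_out/(Q_in−Q_out)) = 4.43 × (1210/652.48)^(-2.4728) = 0.96194 g.
C = m/V = 0.96194/652.48 = 0.0014743 g/L.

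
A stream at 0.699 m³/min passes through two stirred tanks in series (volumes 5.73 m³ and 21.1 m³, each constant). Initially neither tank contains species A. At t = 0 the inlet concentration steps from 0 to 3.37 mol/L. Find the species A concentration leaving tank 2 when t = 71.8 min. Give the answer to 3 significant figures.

2.94 mol/L

Species balance on tank i: dCᵢ/dt = (Cᵢ₋₁ − Cᵢ)/τᵢ with τᵢ = Vᵢ/Q.
τ₁ = 5.73/0.699 = 8.1974 min; τ₂ = 21.1/0.699 = 30.186 min.
Solving the cascade with C₁(0)=C₂(0)=0 gives C₂(t) = C_in[1 − (τ₁ e^(−t/τ₁) − τ₂ e^(−t/τ₂))/(τ₁ − τ₂)].
At t = 71.8: e^(−t/τ₁) = 0.00015707, e^(−t/τ₂) = 0.092681.
C₂ = 3.37·[1 − (8.1974·0.00015707 − 30.186·0.092681)/(-21.989)] = 3.37·0.87283 = 2.9414 mol/L.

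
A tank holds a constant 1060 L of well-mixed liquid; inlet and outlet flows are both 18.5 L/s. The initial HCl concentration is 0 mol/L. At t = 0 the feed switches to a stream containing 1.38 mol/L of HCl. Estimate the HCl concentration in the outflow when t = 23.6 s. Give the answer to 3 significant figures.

0.466 mol/L

Species balance on the tank: V dC/dt = Q(C_in − C).
Time constant τ = V/Q = 1060/18.5 = 57.297 s.
C approaches C_in exponentially: C(t) = C_in + (C₀ − C_in) e^(−t/τ).
C(23.6) = 1.38 + (0 − 1.38)·e^(−23.6/57.297) = 1.38 + (-1.3800)·0.66240 = 0.46589 mol/L.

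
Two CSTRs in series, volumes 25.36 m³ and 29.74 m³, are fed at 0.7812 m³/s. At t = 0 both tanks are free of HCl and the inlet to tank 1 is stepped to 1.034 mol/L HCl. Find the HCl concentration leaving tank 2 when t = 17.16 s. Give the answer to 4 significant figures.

Time constants: τᵢ = Vᵢ/Q for each well-mixed tank.
τ₁ = 25.36/0.7812 = 32.4629 s; τ₂ = 29.74/0.7812 = 38.0696 s.
Solving the cascade with C₁(0)=C₂(0)=0 gives C₂(t) = C_in[1 − (τ₁ e^(−t/τ₁) − τ₂ e^(−t/τ₂))/(τ₁ − τ₂)].
At t = 17.16: e^(−t/τ₁) = 0.589427, e^(−t/τ₂) = 0.637148.
C₂ = 1.034·[1 − (32.4629·0.589427 − 38.0696·0.637148)/(-5.60676)] = 1.034·0.0865500 = 0.0894927 mol/L.

0.08949 mol/L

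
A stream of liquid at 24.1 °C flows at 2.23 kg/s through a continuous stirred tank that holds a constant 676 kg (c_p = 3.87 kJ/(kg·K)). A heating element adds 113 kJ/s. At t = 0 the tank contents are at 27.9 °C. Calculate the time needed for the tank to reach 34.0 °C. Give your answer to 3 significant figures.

M c_p dT/dt = ṁ c_p (T_in − T) + Q̇.
τ = M/ṁ = 303.14 s; T_ss = T_in + Q̇/(ṁ c_p) = 37.194 °C.
T(t) = T_ss + (T₀ − T_ss) e^(−t/τ). Set T = 34.0:
e^(−t/τ) = (34.0 − 37.194)/(27.9 − 37.194) = 0.34364
t = −303.14 · ln(0.34364) = 323.80 s.

324 s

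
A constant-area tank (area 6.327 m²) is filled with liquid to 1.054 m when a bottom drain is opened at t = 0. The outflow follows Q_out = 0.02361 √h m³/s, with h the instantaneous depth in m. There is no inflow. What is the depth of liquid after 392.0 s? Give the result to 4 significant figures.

0.08717 m

Volume balance on the tank: A dh/dt = −0.02361 √h.
Separate and integrate: 2(√h − √h₀) = −(0.02361/A) t.
√h = √1.054 − 0.02361·392.0/(2·6.327) = 1.02665 − 0.731399 = 0.295246.
h = 0.295246² = 0.0871704 m.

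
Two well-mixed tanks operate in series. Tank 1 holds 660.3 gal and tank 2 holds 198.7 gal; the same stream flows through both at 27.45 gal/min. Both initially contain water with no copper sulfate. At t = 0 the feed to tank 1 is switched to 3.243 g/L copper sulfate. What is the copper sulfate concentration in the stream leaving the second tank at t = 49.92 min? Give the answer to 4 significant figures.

Species balance on tank i: dCᵢ/dt = (Cᵢ₋₁ − Cᵢ)/τᵢ with τᵢ = Vᵢ/Q.
τ₁ = 660.3/27.45 = 24.0546 min; τ₂ = 198.7/27.45 = 7.23862 min.
Solving the cascade with C₁(0)=C₂(0)=0 gives C₂(t) = C_in[1 − (τ₁ e^(−t/τ₁) − τ₂ e^(−t/τ₂))/(τ₁ − τ₂)].
At t = 49.92: e^(−t/τ₁) = 0.125522, e^(−t/τ₂) = 0.00101147.
C₂ = 3.243·[1 − (24.0546·0.125522 − 7.23862·0.00101147)/(16.8160)] = 3.243·0.820881 = 2.66212 g/L.

2.662 g/L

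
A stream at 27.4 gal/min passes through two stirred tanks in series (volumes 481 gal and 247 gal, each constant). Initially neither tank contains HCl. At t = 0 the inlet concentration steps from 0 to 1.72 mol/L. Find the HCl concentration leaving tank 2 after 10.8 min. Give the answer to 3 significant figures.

Each tank obeys Vᵢ dCᵢ/dt = Q(Cᵢ₋₁ − Cᵢ), so τᵢ = Vᵢ/Q.
τ₁ = 481/27.4 = 17.555 min; τ₂ = 247/27.4 = 9.0146 min.
Tank 1: C₁ = C_in(1 − e^(−t/τ₁)). Tank 2 (τ₁ ≠ τ₂): C₂ = C_in[1 − (τ₁ e^(−t/τ₁) − τ₂ e^(−t/τ₂))/(τ₁ − τ₂)].
At t = 10.8: e^(−t/τ₁) = 0.54052, e^(−t/τ₂) = 0.30178.
C₂ = 1.72·[1 − (17.555·0.54052 − 9.0146·0.30178)/(8.5401)] = 1.72·0.20747 = 0.35685 mol/L.

0.357 mol/L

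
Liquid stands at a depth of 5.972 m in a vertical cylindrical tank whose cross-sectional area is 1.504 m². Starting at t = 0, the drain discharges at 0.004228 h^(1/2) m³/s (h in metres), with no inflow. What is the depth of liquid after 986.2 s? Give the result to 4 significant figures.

1.118 m

With no inflow, A dh/dt = −0.004228 √h.
Separate and integrate: 2(√h − √h₀) = −(0.004228/A) t.
√h = √5.972 − 0.004228·986.2/(2·1.504) = 2.44377 − 1.38619 = 1.05758.
h = 1.05758² = 1.11847 m.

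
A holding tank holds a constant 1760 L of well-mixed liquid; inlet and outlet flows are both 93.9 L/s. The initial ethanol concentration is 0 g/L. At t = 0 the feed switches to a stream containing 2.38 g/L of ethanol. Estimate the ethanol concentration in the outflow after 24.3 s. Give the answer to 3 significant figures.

1.73 g/L

Accumulation = in − out for the solute gives V dC/dt = Q(C_in − C).
Time constant τ = V/Q = 1760/93.9 = 18.743 s.
This is linear first-order; C(t) = C_in + (C₀ − C_in) e^(−t/τ).
C(24.3) = 2.38 + (0 − 2.38)·e^(−24.3/18.743) = 2.38 + (-2.3800)·0.27350 = 1.7291 g/L.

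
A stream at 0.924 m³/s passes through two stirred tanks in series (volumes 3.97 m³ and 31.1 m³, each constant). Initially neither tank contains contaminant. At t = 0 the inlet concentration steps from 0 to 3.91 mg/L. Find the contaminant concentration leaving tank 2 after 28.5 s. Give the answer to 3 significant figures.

1.99 mg/L

Species balance on tank i: dCᵢ/dt = (Cᵢ₋₁ − Cᵢ)/τᵢ with τᵢ = Vᵢ/Q.
τ₁ = 3.97/0.924 = 4.2965 s; τ₂ = 31.1/0.924 = 33.658 s.
Solving the cascade with C₁(0)=C₂(0)=0 gives C₂(t) = C_in[1 − (τ₁ e^(−t/τ₁) − τ₂ e^(−t/τ₂))/(τ₁ − τ₂)].
At t = 28.5: e^(−t/τ₁) = 0.0013159, e^(−t/τ₂) = 0.42881.
C₂ = 3.91·[1 − (4.2965·0.0013159 − 33.658·0.42881)/(-29.361)] = 3.91·0.50864 = 1.9888 mg/L.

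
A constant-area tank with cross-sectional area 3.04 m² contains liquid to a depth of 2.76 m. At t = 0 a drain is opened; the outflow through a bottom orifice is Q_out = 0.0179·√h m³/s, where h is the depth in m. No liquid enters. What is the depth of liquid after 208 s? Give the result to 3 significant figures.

With no inflow, A dh/dt = −0.0179 √h.
Separate and integrate: 2(√h − √h₀) = −(0.0179/A) t.
√h = √2.76 − 0.0179·208/(2·3.04) = 1.6613 − 0.61237 = 1.0490.
h = 1.0490² = 1.1003 m.

1.10 m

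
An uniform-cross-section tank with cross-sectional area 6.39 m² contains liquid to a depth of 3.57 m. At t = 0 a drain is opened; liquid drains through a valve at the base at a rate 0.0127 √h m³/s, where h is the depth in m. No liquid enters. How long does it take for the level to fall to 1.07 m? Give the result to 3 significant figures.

With no inflow, A dh/dt = −0.0127 √h.
∫ h^(−1/2) dh = −(0.0127/A) ∫ dt, giving 2√h = 2√h₀ − (0.0127/A) t.
t = 2A(√h₀ − √h)/0.0127 = 2·6.39·(√3.57 − √1.07)/0.0127
  = 12.780 × (1.8894 − 1.0344) / 0.0127 = 860.42 s.

860 s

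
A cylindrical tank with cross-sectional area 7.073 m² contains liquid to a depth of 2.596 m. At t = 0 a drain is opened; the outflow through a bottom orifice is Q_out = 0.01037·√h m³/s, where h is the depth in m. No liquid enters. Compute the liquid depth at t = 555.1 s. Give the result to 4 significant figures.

With no inflow, A dh/dt = −0.01037 √h.
This is separable: 2 d(√h)/dt = −0.01037/A, so √h = √h₀ − (0.01037/(2A)) t.
√h = √2.596 − 0.01037·555.1/(2·7.073) = 1.61121 − 0.406927 = 1.20428.
h = 1.20428² = 1.45030 m.

1.450 m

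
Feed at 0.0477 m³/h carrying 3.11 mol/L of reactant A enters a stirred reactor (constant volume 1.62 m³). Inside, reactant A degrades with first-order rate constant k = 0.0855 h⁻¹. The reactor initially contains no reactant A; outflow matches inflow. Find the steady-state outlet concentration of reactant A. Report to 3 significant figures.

0.797 mol/L

Accumulation = in − out − consumed: V dC/dt = Q C_in − Q C − k V C.
Steady state (dC/dt = 0): C_ss = Q C_in/(Q + kV) = C_in/(1 + kV/Q).
C_ss = 0.0477·3.11/(0.0477 + 0.0855·1.62) = 0.14835/0.18621 = 0.79667 mol/L.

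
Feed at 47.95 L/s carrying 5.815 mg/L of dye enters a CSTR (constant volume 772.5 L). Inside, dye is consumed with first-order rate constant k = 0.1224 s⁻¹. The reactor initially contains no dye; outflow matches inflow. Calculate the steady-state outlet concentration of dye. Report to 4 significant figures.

Species balance: V dC/dt = Q C_in − Q C − k V C.
Steady state (dC/dt = 0): C_ss = Q C_in/(Q + kV) = C_in/(1 + kV/Q).
C_ss = 47.95·5.815/(47.95 + 0.1224·772.5) = 278.829/142.504 = 1.95664 mg/L.

1.957 mg/L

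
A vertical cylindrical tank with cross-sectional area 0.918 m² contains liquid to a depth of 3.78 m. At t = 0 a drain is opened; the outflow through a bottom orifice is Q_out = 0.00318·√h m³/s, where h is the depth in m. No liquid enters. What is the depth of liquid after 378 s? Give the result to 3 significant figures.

A dh/dt = −Q_out = −0.00318 √h.
∫ h^(−1/2) dh = −(0.00318/A) ∫ dt, giving 2√h = 2√h₀ − (0.00318/A) t.
√h = √3.78 − 0.00318·378/(2·0.918) = 1.9442 − 0.65471 = 1.2895.
h = 1.2895² = 1.6629 m.

1.66 m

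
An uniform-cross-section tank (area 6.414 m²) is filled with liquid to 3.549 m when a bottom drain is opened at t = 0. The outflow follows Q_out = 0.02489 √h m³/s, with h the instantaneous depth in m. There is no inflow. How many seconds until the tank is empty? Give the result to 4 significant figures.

With no inflow, A dh/dt = −0.02489 √h.
This is separable: 2 d(√h)/dt = −0.02489/A, so √h = √h₀ − (0.02489/(2A)) t.
Tank is empty when √h = 0: t_empty = 2A√h₀/0.02489.
t_empty = 2·6.414·√3.549/0.02489 = 12.8280·1.88388/0.02489 = 970.928 s.

970.9 s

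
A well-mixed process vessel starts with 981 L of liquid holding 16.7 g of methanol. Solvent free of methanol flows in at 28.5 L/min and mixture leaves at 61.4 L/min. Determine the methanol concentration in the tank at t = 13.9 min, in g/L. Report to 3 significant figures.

0.00988 g/L

Let m(t) be the amount of methanol. Volume: V(t) = V₀ + (Q_in − Q_out) t = 981 − 32.900 t; V(13.9) = 523.69 L.
No methanol enters, so dm/dt = −Q_out · (m/V).
Separate: dm/m = −Q_out dt/V(t) ⇒ ln(m/m₀) = −(Q_out/(Q_in−Q_out)) ln(V/V₀).
m = m₀ (V₀/V)^(Q_out/(Q_in−Q_out)) = 16.7 × (981/523.69)^(-1.8663) = 5.1759 g.
C = m/V = 5.1759/523.69 = 0.0098835 g/L.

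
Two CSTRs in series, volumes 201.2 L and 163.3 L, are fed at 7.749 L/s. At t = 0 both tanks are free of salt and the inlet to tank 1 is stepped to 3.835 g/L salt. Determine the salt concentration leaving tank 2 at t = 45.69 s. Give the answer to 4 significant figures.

Species balance on tank i: dCᵢ/dt = (Cᵢ₋₁ − Cᵢ)/τᵢ with τᵢ = Vᵢ/Q.
τ₁ = 201.2/7.749 = 25.9646 s; τ₂ = 163.3/7.749 = 21.0737 s.
Tank 1: C₁ = C_in(1 − e^(−t/τ₁)). Tank 2 (τ₁ ≠ τ₂): C₂ = C_in[1 − (τ₁ e^(−t/τ₁) − τ₂ e^(−t/τ₂))/(τ₁ − τ₂)].
At t = 45.69: e^(−t/τ₁) = 0.172096, e^(−t/τ₂) = 0.114394.
C₂ = 3.835·[1 − (25.9646·0.172096 − 21.0737·0.114394)/(4.89095)] = 3.835·0.579281 = 2.22154 g/L.

2.222 g/L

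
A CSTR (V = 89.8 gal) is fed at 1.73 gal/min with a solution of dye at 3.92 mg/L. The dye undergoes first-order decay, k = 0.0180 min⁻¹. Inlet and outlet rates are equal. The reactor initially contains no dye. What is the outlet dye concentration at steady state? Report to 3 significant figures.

2.03 mg/L

V dC/dt = Q(C_in − C) − k V C.
Steady state (dC/dt = 0): C_ss = Q C_in/(Q + kV) = C_in/(1 + kV/Q).
C_ss = 1.73·3.92/(1.73 + 0.0180·89.8) = 6.7816/3.3464 = 2.0265 mg/L.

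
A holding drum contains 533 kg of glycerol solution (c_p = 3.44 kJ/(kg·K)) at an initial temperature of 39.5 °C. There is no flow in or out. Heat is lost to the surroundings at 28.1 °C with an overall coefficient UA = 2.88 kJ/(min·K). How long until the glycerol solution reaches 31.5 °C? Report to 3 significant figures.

770 min

M c_p dT/dt = −UA(T − T_amb).
τ = M c_p/UA = 636.64 min; T_ss = T_amb = 28.100 °C.
T(t) = T_ss + (T₀ − T_ss)e^(−t/τ); set T = 31.5:
t = −τ ln[(T − T_ss)/(T₀ − T_ss)] = −636.64 · ln(0.29825) = 770.23 min.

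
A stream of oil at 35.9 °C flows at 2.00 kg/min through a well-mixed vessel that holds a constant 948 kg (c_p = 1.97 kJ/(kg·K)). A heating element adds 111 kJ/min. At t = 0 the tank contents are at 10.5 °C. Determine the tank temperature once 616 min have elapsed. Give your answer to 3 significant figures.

49.5 °C

M c_p dT/dt = ṁ c_p (T_in − T) + Q̇.
Rearrange: dT/dt = (T_ss − T)/τ with τ = M/ṁ = 474.00 min and T_ss = T_in + Q̇/(ṁ c_p) = 64.073 °C.
T approaches T_ss exponentially: T(t) = T_ss + (T₀ − T_ss) e^(−t/τ).
T(616) = 64.073 + (-53.573)·e^(−616/474.00) = 64.073 + (-53.573)·0.27265 = 49.466 °C.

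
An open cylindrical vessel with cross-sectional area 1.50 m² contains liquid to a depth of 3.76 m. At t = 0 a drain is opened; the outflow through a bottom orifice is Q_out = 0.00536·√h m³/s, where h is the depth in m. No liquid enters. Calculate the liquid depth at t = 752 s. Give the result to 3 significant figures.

0.355 m

With no inflow, A dh/dt = −0.00536 √h.
Separate and integrate: 2(√h − √h₀) = −(0.00536/A) t.
√h = √3.76 − 0.00536·752/(2·1.50) = 1.9391 − 1.3436 = 0.59550.
h = 0.59550² = 0.35462 m.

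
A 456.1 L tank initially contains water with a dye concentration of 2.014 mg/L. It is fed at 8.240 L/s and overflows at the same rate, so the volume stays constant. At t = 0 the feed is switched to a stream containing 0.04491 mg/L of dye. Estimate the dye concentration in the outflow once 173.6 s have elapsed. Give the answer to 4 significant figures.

0.1305 mg/L

Transient balance on the dissolved component: V dC/dt = Q(C_in − C).
So dC/dt = (C_in − C)/τ with τ = V/Q = 456.1/8.240 = 55.3519 s.
C approaches C_in exponentially: C(t) = C_in + (C₀ − C_in) e^(−t/τ).
C(173.6) = 0.04491 + (2.014 − 0.04491)·e^(−173.6/55.3519) = 0.04491 + (1.96909)·0.0434435 = 0.130454 mg/L.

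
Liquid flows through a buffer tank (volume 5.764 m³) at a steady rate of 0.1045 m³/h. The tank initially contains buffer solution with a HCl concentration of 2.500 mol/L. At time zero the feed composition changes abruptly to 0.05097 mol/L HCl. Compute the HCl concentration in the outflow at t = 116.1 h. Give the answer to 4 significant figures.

0.3494 mol/L

Species balance on the tank: V dC/dt = Q(C_in − C).
Rewrite as dC/dt + C/τ = C_in/τ, τ = V/Q = 55.1579 h.
This is linear first-order; C(t) = C_in + (C₀ − C_in) e^(−t/τ).
C(116.1) = 0.05097 + (2.500 − 0.05097)·e^(−116.1/55.1579) = 0.05097 + (2.44903)·0.121862 = 0.349414 mol/L.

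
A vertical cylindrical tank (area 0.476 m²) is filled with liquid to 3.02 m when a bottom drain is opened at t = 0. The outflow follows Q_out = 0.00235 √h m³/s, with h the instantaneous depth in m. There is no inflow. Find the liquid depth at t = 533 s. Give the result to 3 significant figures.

0.178 m

Unsteady balance on liquid volume: A dh/dt = −0.00235 √h.
∫ h^(−1/2) dh = −(0.00235/A) ∫ dt, giving 2√h = 2√h₀ − (0.00235/A) t.
√h = √3.02 − 0.00235·533/(2·0.476) = 1.7378 − 1.3157 = 0.42211.
h = 0.42211² = 0.17818 m.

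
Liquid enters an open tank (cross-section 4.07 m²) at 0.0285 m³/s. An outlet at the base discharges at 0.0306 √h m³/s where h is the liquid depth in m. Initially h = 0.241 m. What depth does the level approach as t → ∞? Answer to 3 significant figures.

Unsteady balance on liquid volume: A dh/dt = Q_in − 0.0306 √h. At steady state dh/dt = 0:
Q_in = 0.0306 √h_ss ⇒ √h_ss = 0.0285/0.0306 = 0.93137.
h_ss = 0.93137² = 0.86745 m. (Since h₀ = 0.241 m < h_ss, the level will rise toward this value.)

0.867 m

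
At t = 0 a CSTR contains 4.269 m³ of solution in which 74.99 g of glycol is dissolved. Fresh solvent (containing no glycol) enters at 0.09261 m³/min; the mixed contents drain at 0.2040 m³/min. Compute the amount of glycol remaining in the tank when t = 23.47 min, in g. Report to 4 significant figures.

Let m(t) be the amount of glycol. Volume: V(t) = V₀ + (Q_in − Q_out) t = 4.269 − 0.111390 t; V(23.47) = 1.65468 m³.
Solute balance: dm/dt = 0 − Q_out C = −Q_out m/V(t).
Separate: dm/m = −Q_out dt/V(t) ⇒ ln(m/m₀) = −(Q_out/(Q_in−Q_out)) ln(V/V₀).
m = m₀ (V₀/V)^(Q_out/(Q_in−Q_out)) = 74.99 × (4.269/1.65468)^(-1.83140) = 13.2183 g.

13.22 g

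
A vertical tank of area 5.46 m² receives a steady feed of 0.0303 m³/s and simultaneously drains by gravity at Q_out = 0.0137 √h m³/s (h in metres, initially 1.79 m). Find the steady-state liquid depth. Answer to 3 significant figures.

Level balance: A dh/dt = 0.0303 − 0.0137 √h. Setting dh/dt = 0:
Q_in = 0.0137 √h_ss ⇒ √h_ss = 0.0303/0.0137 = 2.2117.
h_ss = 2.2117² = 4.8915 m. (Since h₀ = 1.79 m < h_ss, the level will rise toward this value.)

4.89 m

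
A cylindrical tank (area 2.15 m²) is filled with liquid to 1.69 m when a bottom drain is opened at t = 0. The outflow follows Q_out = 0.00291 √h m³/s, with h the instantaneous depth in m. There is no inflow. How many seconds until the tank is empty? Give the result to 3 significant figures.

With no inflow, A dh/dt = −0.00291 √h.
∫ h^(−1/2) dh = −(0.00291/A) ∫ dt, giving 2√h = 2√h₀ − (0.00291/A) t.
Tank is empty when √h = 0: t_empty = 2A√h₀/0.00291.
t_empty = 2·2.15·√1.69/0.00291 = 4.3000·1.3000/0.00291 = 1921.0 s.

1920 s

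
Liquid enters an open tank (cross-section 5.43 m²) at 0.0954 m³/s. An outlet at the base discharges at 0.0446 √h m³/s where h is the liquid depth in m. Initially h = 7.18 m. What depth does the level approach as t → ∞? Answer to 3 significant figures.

A dh/dt = Q_in − 0.0446 √h. Steady state requires inflow = outflow:
Q_in = 0.0446 √h_ss ⇒ √h_ss = 0.0954/0.0446 = 2.1390.
h_ss = 2.1390² = 4.5754 m. (Since h₀ = 7.18 m > h_ss, the level will fall toward this value.)

4.58 m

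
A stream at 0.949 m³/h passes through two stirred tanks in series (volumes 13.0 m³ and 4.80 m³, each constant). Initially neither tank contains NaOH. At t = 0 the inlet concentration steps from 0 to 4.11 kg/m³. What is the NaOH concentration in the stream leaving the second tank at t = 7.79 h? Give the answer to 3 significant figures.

0.936 kg/m³

Each tank obeys Vᵢ dCᵢ/dt = Q(Cᵢ₋₁ − Cᵢ), so τᵢ = Vᵢ/Q.
τ₁ = 13.0/0.949 = 13.699 h; τ₂ = 4.80/0.949 = 5.0580 h.
Tank 1: C₁ = C_in(1 − e^(−t/τ₁)). Tank 2 (τ₁ ≠ τ₂): C₂ = C_in[1 − (τ₁ e^(−t/τ₁) − τ₂ e^(−t/τ₂))/(τ₁ − τ₂)].
At t = 7.79: e^(−t/τ₁) = 0.56628, e^(−t/τ₂) = 0.21435.
C₂ = 4.11·[1 − (13.699·0.56628 − 5.0580·0.21435)/(8.6407)] = 4.11·0.22771 = 0.93591 kg/m³.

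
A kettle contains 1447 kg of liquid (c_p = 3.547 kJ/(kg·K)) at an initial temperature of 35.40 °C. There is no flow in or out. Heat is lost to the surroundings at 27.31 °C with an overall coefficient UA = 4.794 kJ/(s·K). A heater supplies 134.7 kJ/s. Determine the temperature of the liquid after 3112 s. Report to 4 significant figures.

54.31 °C

First-law balance (no shaft work): M c_p dT/dt = −UA(T − T_amb) + Q̇.
dT/dt = (T_ss − T)/τ with T_ss = T_amb + Q̇/UA = 27.31 + 134.7/4.794 = 55.4076 °C, τ = M c_p/UA = 1447·3.547/4.794 = 1070.61 s.
T approaches T_ss exponentially: T(t) = T_ss + (T₀ − T_ss) e^(−t/τ).
T(3112) = 55.4076 + (-20.0076)·0.0546530 = 54.3141 °C.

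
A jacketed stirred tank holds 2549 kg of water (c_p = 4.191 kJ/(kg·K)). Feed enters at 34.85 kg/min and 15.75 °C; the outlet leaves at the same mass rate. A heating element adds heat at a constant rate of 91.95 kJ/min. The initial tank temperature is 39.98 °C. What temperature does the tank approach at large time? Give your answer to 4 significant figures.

16.38 °C

M c_p dT/dt = ṁ c_p (T_in − T) + Q̇.
At steady state dT/dt = 0 ⇒ T_ss = T_in + Q̇/(ṁ c_p) = 15.75 + 91.95/(34.85·4.191) = 16.3796 °C.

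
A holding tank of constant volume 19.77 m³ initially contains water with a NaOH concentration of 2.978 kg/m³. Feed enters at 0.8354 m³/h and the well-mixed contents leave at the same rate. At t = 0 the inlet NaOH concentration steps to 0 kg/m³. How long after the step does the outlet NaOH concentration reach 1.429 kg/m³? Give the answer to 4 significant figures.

17.38 h

Transient balance on the dissolved component: V dC/dt = Q(C_in − C), so τ = V/Q = 23.6653 h.
C(t) = C_in + (C₀ − C_in) e^(−t/τ). Set C = 1.429 and solve for t:
e^(−t/τ) = (C − C_in)/(C₀ − C_in) = (1.429 − 0)/(2.978 − 0) = 0.479852
t = −τ ln(…) = 23.6653 × 0.734277 = 17.3769 h.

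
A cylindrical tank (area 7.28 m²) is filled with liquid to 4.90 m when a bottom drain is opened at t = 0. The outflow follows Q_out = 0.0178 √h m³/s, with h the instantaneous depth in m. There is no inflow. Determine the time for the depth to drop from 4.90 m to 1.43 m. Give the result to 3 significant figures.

833 s

A dh/dt = −Q_out = −0.0178 √h.
∫ h^(−1/2) dh = −(0.0178/A) ∫ dt, giving 2√h = 2√h₀ − (0.0178/A) t.
t = 2A(√h₀ − √h)/0.0178 = 2·7.28·(√4.90 − √1.43)/0.0178
  = 14.560 × (2.2136 − 1.1958) / 0.0178 = 832.51 s.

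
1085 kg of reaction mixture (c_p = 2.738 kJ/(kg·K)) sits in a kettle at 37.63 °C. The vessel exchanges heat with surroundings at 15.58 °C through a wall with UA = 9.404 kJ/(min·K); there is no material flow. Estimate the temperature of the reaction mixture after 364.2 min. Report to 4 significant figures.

22.54 °C

Energy balance: M c_p dT/dt = −UA(T − T_amb).
dT/dt = (T_ss − T)/τ with T_ss = T_amb = 15.5800 °C, τ = M c_p/UA = 1085·2.738/9.404 = 315.901 min.
Solution: T(t) = T_ss + (T₀ − T_ss) e^(−t/τ).
T(364.2) = 15.5800 + (22.0500)·0.315722 = 22.5417 °C.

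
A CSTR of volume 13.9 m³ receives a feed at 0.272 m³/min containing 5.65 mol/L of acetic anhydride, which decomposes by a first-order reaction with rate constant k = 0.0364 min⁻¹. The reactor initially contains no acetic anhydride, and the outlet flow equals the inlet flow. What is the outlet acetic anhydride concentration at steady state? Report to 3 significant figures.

1.98 mol/L

Accumulation = in − out − consumed: V dC/dt = Q C_in − Q C − k V C.
Steady state (dC/dt = 0): C_ss = Q C_in/(Q + kV) = C_in/(1 + kV/Q).
C_ss = 0.272·5.65/(0.272 + 0.0364·13.9) = 1.5368/0.77796 = 1.9754 mol/L.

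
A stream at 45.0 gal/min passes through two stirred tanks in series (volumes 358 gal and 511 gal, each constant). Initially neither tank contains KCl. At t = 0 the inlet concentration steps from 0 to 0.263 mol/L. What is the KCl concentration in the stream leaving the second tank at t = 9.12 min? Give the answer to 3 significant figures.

Species balance on tank i: dCᵢ/dt = (Cᵢ₋₁ − Cᵢ)/τᵢ with τᵢ = Vᵢ/Q.
τ₁ = 358/45.0 = 7.9556 min; τ₂ = 511/45.0 = 11.356 min.
Solving the cascade with C₁(0)=C₂(0)=0 gives C₂(t) = C_in[1 − (τ₁ e^(−t/τ₁) − τ₂ e^(−t/τ₂))/(τ₁ − τ₂)].
At t = 9.12: e^(−t/τ₁) = 0.31779, e^(−t/τ₂) = 0.44792.
C₂ = 0.263·[1 − (7.9556·0.31779 − 11.356·0.44792)/(-3.4000)] = 0.263·0.24758 = 0.065112 mol/L.

0.0651 mol/L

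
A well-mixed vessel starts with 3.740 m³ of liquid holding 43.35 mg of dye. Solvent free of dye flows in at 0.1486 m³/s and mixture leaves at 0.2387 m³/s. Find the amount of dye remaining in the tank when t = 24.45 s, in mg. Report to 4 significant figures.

Let m(t) be the amount of dye. Volume: V(t) = V₀ + (Q_in − Q_out) t = 3.740 − 0.0901000 t; V(24.45) = 1.53706 m³.
Solute balance: dm/dt = 0 − Q_out C = −Q_out m/V(t).
dm/m = −Q_out dt/(V₀ − 0.0901000 t); integrating gives ln(m/m₀) = −(Q_out/(Q_in−Q_out)) ln(V/V₀).
m = m₀ (V₀/V)^(Q_out/(Q_in−Q_out)) = 43.35 × (3.740/1.53706)^(-2.64928) = 4.11041 mg.

4.110 mg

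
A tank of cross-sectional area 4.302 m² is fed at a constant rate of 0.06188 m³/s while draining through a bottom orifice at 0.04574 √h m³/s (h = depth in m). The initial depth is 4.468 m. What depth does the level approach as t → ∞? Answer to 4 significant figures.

Accumulation of liquid (constant cross-section A): A dh/dt = Q_in − 0.04574 √h. At steady state dh/dt = 0:
Q_in = 0.04574 √h_ss ⇒ √h_ss = 0.06188/0.04574 = 1.35286.
h_ss = 1.35286² = 1.83024 m. (Since h₀ = 4.468 m > h_ss, the level will fall toward this value.)

1.830 m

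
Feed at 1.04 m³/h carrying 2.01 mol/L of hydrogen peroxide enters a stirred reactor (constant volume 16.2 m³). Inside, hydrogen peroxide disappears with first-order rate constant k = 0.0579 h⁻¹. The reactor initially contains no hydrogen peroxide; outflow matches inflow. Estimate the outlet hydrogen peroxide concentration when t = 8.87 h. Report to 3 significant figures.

Accumulation = in − out − consumed: V dC/dt = Q C_in − Q C − k V C.
dC/dt = (Q/V) C_in − (Q/V + k) C; effective rate a = Q/V + k = 0.064198 + 0.0579 = 0.12210 h⁻¹.
C_ss = Q C_in/(Q + kV) = 1.0568 mol/L; C(t) = C_ss + (C₀ − C_ss) e^(−a t).
C(8.87) = 1.0568 + (-1.0568)·e^(−0.12210·8.87) = 1.0568 + (-1.0568)·0.33858 = 0.69902 mol/L.

0.699 mol/L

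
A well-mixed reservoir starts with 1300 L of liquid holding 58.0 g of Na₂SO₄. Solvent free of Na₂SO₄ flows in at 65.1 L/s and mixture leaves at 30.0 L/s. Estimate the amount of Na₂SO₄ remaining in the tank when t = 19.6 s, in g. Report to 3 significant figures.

Total volume: dV/dt = Q_in − Q_out = 35.100 L/s, so V(t) = 1300 + 35.100 t and V(19.6) = 1988.0 L.
Solute balance: dm/dt = 0 − Q_out C = −Q_out m/V(t).
dm/m = −Q_out dt/(V₀ + 35.100 t); integrating gives ln(m/m₀) = −(Q_out/(Q_in−Q_out)) ln(V/V₀).
m = m₀ (V₀/V)^(Q_out/(Q_in−Q_out)) = 58.0 × (1300/1988.0)^(0.85470) = 40.343 g.

40.3 g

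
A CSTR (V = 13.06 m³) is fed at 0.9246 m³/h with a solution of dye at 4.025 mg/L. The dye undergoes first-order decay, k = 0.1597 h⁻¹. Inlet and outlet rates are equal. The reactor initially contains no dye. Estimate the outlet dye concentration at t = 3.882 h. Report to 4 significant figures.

Species balance: V dC/dt = Q C_in − Q C − k V C.
dC/dt = (Q/V) C_in − (Q/V + k) C; effective rate a = Q/V + k = 0.0707963 + 0.1597 = 0.230496 h⁻¹.
C_ss = Q C_in/(Q + kV) = 1.23627 mg/L; C(t) = C_ss + (C₀ − C_ss) e^(−a t).
C(3.882) = 1.23627 + (-1.23627)·e^(−0.230496·3.882) = 1.23627 + (-1.23627)·0.408695 = 0.731012 mg/L.

0.7310 mg/L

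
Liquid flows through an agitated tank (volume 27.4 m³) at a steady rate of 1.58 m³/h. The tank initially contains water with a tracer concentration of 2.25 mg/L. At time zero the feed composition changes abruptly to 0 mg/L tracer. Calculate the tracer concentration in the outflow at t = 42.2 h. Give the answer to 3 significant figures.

Unsteady species balance (constant V, well mixed): V dC/dt = Q(C_in − C).
So dC/dt = (C_in − C)/τ with τ = V/Q = 27.4/1.58 = 17.342 h.
C approaches C_in exponentially: C(t) = C_in + (C₀ − C_in) e^(−t/τ).
C(42.2) = 0 + (2.25 − 0)·e^(−42.2/17.342) = 0 + (2.2500)·0.087735 = 0.19740 mg/L.

0.197 mg/L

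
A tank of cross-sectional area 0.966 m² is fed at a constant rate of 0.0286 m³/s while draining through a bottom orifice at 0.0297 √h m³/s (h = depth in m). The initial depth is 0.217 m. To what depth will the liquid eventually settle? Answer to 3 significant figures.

0.927 m

Accumulation of liquid (constant cross-section A): A dh/dt = Q_in − 0.0297 √h. At steady state dh/dt = 0:
Q_in = 0.0297 √h_ss ⇒ √h_ss = 0.0286/0.0297 = 0.96296.
h_ss = 0.96296² = 0.92730 m. (Since h₀ = 0.217 m < h_ss, the level will rise toward this value.)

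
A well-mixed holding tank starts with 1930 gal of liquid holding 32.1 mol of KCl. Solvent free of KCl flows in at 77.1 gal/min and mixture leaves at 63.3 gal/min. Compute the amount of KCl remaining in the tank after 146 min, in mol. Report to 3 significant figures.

Let m(t) be the amount of KCl. Volume: V(t) = V₀ + (Q_in − Q_out) t = 1930 + 13.800 t; V(146) = 3944.8 gal.
Solute balance: dm/dt = 0 − Q_out C = −Q_out m/V(t).
Separate: dm/m = −Q_out dt/V(t) ⇒ ln(m/m₀) = −(Q_out/(Q_in−Q_out)) ln(V/V₀).
m = m₀ (V₀/V)^(Q_out/(Q_in−Q_out)) = 32.1 × (1930/3944.8)^(4.5870) = 1.2089 mol.

1.21 mol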